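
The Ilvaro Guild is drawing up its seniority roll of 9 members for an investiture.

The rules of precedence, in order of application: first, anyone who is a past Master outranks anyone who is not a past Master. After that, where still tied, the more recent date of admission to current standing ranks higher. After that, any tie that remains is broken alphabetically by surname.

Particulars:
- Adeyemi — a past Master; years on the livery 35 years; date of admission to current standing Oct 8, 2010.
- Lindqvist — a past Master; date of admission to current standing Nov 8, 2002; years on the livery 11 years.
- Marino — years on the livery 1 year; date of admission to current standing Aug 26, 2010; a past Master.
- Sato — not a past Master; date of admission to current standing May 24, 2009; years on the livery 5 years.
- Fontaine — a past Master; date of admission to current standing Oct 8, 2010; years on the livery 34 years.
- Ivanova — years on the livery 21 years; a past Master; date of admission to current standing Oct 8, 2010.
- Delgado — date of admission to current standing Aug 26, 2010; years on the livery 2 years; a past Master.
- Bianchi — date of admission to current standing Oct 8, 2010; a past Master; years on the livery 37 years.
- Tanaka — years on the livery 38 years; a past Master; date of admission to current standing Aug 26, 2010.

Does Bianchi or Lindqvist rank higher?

Bianchi

By the first rule: Adeyemi, Bianchi, Fontaine, Ivanova, Delgado, Marino, Tanaka and Lindqvist (each a past Master); then Sato (not a past Master).
Among Adeyemi, Bianchi, Fontaine, Ivanova, Delgado, Marino, Tanaka and Lindqvist, by date of admission to current standing (later first): Adeyemi, Bianchi, Fontaine and Ivanova (Oct 8, 2010) before Delgado, Marino and Tanaka (Aug 26, 2010) before Lindqvist (Nov 8, 2002).
Among Adeyemi, Bianchi, Fontaine and Ivanova, alphabetically by surname: Adeyemi before Bianchi before Fontaine before Ivanova.
Among Delgado, Marino and Tanaka, alphabetically by surname: Delgado before Marino before Tanaka.
So Bianchi takes precedence.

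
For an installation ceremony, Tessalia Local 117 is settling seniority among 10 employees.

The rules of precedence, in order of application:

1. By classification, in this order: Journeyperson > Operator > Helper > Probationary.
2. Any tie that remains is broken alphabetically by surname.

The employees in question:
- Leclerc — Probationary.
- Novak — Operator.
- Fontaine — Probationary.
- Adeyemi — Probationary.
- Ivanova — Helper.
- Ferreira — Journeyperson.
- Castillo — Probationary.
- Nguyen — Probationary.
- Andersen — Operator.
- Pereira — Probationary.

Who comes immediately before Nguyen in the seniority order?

Leclerc

By classification: Ferreira (Journeyperson); then Andersen and Novak (Operator); then Ivanova (Helper); then Adeyemi, Castillo, Fontaine, Leclerc, Nguyen and Pereira (Probationary).
Among Andersen and Novak, alphabetically by surname: Andersen before Novak.
Among Adeyemi, Castillo, Fontaine, Leclerc, Nguyen and Pereira, alphabetically by surname: Adeyemi before Castillo before Fontaine before Leclerc before Nguyen before Pereira.
Order: Ferreira, Andersen, Novak, Ivanova, Adeyemi, Castillo, Fontaine, Leclerc, Nguyen, Pereira.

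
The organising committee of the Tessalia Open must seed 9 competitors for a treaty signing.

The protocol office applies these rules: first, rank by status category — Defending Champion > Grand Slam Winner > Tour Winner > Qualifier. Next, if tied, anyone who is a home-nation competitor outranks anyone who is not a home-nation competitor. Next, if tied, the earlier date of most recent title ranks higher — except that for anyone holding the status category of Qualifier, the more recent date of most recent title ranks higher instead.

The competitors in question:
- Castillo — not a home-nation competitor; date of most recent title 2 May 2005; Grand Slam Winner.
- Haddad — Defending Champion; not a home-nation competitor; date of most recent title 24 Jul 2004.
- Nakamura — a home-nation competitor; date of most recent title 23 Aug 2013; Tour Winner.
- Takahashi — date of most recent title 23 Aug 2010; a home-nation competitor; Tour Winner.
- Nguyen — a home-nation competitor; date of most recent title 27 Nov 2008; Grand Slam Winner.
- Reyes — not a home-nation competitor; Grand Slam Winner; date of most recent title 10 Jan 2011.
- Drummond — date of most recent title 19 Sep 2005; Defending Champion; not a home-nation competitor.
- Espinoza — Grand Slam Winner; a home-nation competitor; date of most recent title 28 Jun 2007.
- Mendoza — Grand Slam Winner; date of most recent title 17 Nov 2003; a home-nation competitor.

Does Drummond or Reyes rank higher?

Drummond

By status category: Haddad and Drummond (Defending Champion); then Mendoza, Espinoza, Nguyen, Castillo and Reyes (Grand Slam Winner); then Takahashi and Nakamura (Tour Winner).
Haddad and Drummond are each not a home-nation competitor, so the next rule applies.
Among Haddad and Drummond, by date of most recent title (earlier first): Haddad (24 Jul 2004) before Drummond (19 Sep 2005).
Among Mendoza, Espinoza, Nguyen, Castillo and Reyes, a home-nation competitor before not a home-nation competitor: Mendoza, Espinoza and Nguyen (a home-nation competitor) before Castillo and Reyes (not a home-nation competitor).
Among Mendoza, Espinoza and Nguyen, by date of most recent title (earlier first): Mendoza (17 Nov 2003) before Espinoza (28 Jun 2007) before Nguyen (27 Nov 2008).
Among Castillo and Reyes, by date of most recent title (earlier first): Castillo (2 May 2005) before Reyes (10 Jan 2011).
Takahashi and Nakamura are each a home-nation competitor, so the next rule applies.
Among Takahashi and Nakamura, by date of most recent title (earlier first): Takahashi (23 Aug 2010) before Nakamura (23 Aug 2013).
So Drummond takes precedence.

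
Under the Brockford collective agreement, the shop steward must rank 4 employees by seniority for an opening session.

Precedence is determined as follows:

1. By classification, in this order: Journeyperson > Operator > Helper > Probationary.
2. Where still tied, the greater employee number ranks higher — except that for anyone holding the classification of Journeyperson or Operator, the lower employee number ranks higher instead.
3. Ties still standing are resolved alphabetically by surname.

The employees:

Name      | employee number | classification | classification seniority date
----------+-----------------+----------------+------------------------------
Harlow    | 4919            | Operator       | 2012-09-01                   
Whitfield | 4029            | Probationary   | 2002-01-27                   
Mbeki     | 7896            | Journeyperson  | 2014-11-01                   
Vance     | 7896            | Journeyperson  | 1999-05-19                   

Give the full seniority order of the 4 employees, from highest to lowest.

By classification: Mbeki and Vance (Journeyperson); then Harlow (Operator); then Whitfield (Probationary).
Mbeki and Vance both have employee number 7896, so the next rule applies.
Among Mbeki and Vance, alphabetically by surname: Mbeki before Vance.
Full order: Mbeki, Vance, Harlow, Whitfield.

Mbeki, Vance, Harlow, Whitfield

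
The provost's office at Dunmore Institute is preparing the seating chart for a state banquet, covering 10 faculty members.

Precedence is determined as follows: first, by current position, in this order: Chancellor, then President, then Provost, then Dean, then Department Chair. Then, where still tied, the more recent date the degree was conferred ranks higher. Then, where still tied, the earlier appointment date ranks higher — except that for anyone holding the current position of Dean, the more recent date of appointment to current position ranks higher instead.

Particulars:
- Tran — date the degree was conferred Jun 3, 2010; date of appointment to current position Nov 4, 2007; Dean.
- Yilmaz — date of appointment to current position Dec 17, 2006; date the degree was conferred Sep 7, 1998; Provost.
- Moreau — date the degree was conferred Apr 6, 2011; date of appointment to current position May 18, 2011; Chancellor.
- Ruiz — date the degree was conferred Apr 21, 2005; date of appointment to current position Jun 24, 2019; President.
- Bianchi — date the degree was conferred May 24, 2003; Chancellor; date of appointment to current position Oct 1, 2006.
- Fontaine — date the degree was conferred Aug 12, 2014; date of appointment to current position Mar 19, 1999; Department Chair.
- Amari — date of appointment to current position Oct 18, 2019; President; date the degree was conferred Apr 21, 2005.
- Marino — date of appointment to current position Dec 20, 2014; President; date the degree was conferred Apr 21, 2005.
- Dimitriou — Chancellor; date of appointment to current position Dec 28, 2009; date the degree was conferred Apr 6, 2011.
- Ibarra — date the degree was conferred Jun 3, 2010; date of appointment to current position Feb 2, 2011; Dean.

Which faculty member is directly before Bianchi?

By current position: Dimitriou, Moreau and Bianchi (Chancellor); then Marino, Ruiz and Amari (President); then Yilmaz (Provost); then Ibarra and Tran (Dean); then Fontaine (Department Chair).
Among Dimitriou, Moreau and Bianchi, by date the degree was conferred (later first): Dimitriou and Moreau (Apr 6, 2011) before Bianchi (May 24, 2003).
Among Dimitriou and Moreau, by date of appointment to current position (earlier first): Dimitriou (Dec 28, 2009) before Moreau (May 18, 2011).
Marino, Ruiz and Amari all have date the degree was conferred Apr 21, 2005, so the next rule applies.
Among Marino, Ruiz and Amari, by date of appointment to current position (earlier first): Marino (Dec 20, 2014) before Ruiz (Jun 24, 2019) before Amari (Oct 18, 2019).
Ibarra and Tran both have date the degree was conferred Jun 3, 2010, so the next rule applies.
Among Ibarra and Tran, by date of appointment to current position (later first) (reversed rule for this group): Ibarra (Feb 2, 2011) before Tran (Nov 4, 2007).
Order: Dimitriou, Moreau, Bianchi, Marino, Ruiz, Amari, Yilmaz, Ibarra, Tran, Fontaine.

Moreau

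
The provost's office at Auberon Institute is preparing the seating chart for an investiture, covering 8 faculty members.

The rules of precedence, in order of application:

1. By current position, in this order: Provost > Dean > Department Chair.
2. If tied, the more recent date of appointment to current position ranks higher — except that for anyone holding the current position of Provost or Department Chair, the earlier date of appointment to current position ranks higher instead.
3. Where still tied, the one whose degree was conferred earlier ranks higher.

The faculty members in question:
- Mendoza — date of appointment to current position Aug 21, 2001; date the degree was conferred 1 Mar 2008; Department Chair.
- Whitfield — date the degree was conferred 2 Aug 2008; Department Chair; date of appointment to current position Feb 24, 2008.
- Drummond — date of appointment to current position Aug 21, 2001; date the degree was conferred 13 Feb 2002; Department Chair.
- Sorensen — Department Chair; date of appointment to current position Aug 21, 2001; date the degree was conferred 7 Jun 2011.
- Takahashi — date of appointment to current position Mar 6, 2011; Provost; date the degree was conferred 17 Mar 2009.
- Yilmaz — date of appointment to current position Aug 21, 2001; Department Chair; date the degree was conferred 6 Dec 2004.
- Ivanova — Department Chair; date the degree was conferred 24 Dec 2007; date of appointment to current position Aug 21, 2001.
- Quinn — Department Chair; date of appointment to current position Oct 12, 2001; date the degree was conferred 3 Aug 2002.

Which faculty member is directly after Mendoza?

Sorensen

By current position: Takahashi (Provost); then Drummond, Yilmaz, Ivanova, Mendoza, Sorensen, Quinn and Whitfield (Department Chair).
Among Drummond, Yilmaz, Ivanova, Mendoza, Sorensen, Quinn and Whitfield, by date of appointment to current position (earlier first) (reversed rule for this group): Drummond, Yilmaz, Ivanova, Mendoza and Sorensen (Aug 21, 2001) before Quinn (Oct 12, 2001) before Whitfield (Feb 24, 2008).
Among Drummond, Yilmaz, Ivanova, Mendoza and Sorensen, by date the degree was conferred (earlier first): Drummond (13 Feb 2002) before Yilmaz (6 Dec 2004) before Ivanova (24 Dec 2007) before Mendoza (1 Mar 2008) before Sorensen (7 Jun 2011).
Order: Takahashi, Drummond, Yilmaz, Ivanova, Mendoza, Sorensen, Quinn, Whitfield.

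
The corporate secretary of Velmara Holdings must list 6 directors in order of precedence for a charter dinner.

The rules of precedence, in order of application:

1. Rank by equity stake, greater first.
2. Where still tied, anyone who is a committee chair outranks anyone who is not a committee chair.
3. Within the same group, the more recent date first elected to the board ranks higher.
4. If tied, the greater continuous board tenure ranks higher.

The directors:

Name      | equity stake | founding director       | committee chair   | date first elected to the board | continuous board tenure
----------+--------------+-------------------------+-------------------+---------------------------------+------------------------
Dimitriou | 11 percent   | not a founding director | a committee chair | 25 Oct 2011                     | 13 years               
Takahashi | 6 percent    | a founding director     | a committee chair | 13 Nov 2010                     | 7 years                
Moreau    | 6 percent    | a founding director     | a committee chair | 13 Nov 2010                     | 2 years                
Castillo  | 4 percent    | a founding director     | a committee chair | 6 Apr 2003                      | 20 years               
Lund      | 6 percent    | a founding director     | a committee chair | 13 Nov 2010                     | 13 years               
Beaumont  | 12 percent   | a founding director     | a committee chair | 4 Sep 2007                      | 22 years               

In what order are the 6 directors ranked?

By equity stake (higher first): Beaumont (12 percent); then Dimitriou (11 percent); then Lund, Takahashi and Moreau (each 6 percent); then Castillo (4 percent).
Lund, Takahashi and Moreau are each a committee chair, so the next rule applies.
Lund, Takahashi and Moreau all have date first elected to the board 13 Nov 2010, so the next rule applies.
Among Lund, Takahashi and Moreau, by continuous board tenure (higher first): Lund (13 years) before Takahashi (7 years) before Moreau (2 years).
Full order: Beaumont, Dimitriou, Lund, Takahashi, Moreau, Castillo.

Beaumont, Dimitriou, Lund, Takahashi, Moreau, Castillo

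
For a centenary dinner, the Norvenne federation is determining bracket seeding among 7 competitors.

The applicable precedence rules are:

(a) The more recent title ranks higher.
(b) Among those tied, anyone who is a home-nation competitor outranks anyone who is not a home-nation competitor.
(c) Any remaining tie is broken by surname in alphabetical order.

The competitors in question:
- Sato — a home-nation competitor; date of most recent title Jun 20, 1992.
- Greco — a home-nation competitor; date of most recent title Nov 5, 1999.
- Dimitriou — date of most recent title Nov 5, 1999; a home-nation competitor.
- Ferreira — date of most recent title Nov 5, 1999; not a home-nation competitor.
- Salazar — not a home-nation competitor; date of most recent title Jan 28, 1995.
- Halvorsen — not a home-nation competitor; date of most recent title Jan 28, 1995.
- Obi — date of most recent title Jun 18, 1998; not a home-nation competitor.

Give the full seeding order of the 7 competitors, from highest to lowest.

By date of most recent title (later first): Dimitriou, Greco and Ferreira (each Nov 5, 1999); then Obi (Jun 18, 1998); then Halvorsen and Salazar (both Jan 28, 1995); then Sato (Jun 20, 1992).
Among Dimitriou, Greco and Ferreira, a home-nation competitor before not a home-nation competitor: Dimitriou and Greco (a home-nation competitor) before Ferreira (not a home-nation competitor).
Among Dimitriou and Greco, alphabetically by surname: Dimitriou before Greco.
Halvorsen and Salazar are each not a home-nation competitor, so the next rule applies.
Among Halvorsen and Salazar, alphabetically by surname: Halvorsen before Salazar.
Full order: Dimitriou, Greco, Ferreira, Obi, Halvorsen, Salazar, Sato.

Dimitriou, Greco, Ferreira, Obi, Halvorsen, Salazar, Sato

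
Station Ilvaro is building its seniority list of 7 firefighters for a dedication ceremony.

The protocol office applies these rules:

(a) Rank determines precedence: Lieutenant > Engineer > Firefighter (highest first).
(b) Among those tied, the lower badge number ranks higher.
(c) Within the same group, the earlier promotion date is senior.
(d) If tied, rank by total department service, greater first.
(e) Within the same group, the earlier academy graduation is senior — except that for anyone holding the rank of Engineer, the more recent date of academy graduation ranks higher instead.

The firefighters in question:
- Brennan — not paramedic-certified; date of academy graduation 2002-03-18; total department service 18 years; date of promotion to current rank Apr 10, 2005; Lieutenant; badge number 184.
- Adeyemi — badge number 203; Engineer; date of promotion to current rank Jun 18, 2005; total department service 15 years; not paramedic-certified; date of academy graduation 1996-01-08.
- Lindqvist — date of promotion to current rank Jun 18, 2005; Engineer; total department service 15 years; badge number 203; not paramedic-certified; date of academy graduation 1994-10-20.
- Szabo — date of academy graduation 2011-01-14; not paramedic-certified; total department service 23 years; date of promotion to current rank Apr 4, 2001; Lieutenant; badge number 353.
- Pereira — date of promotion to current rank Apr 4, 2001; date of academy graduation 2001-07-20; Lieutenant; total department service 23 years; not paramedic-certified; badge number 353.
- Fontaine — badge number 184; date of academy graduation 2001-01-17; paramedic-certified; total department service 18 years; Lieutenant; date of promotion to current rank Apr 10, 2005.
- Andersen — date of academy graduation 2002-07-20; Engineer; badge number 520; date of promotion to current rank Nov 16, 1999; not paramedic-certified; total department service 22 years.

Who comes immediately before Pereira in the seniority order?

Brennan

By rank: Fontaine, Brennan, Pereira and Szabo (Lieutenant); then Adeyemi, Lindqvist and Andersen (Engineer).
Among Fontaine, Brennan, Pereira and Szabo, by badge number (lower first): Fontaine and Brennan (184) before Pereira and Szabo (353).
Fontaine and Brennan both have date of promotion to current rank Apr 10, 2005, so the next rule applies.
Fontaine and Brennan both have total department service 18 years, so the next rule applies.
Among Fontaine and Brennan, by date of academy graduation (earlier first): Fontaine (2001-01-17) before Brennan (2002-03-18).
Pereira and Szabo both have date of promotion to current rank Apr 4, 2001, so the next rule applies.
Pereira and Szabo both have total department service 23 years, so the next rule applies.
Among Pereira and Szabo, by date of academy graduation (earlier first): Pereira (2001-07-20) before Szabo (2011-01-14).
Among Adeyemi, Lindqvist and Andersen, by badge number (lower first): Adeyemi and Lindqvist (203) before Andersen (520).
Adeyemi and Lindqvist both have date of promotion to current rank Jun 18, 2005, so the next rule applies.
Adeyemi and Lindqvist both have total department service 15 years, so the next rule applies.
Among Adeyemi and Lindqvist, by date of academy graduation (later first) (reversed rule for this group): Adeyemi (1996-01-08) before Lindqvist (1994-10-20).
Order: Fontaine, Brennan, Pereira, Szabo, Adeyemi, Lindqvist, Andersen.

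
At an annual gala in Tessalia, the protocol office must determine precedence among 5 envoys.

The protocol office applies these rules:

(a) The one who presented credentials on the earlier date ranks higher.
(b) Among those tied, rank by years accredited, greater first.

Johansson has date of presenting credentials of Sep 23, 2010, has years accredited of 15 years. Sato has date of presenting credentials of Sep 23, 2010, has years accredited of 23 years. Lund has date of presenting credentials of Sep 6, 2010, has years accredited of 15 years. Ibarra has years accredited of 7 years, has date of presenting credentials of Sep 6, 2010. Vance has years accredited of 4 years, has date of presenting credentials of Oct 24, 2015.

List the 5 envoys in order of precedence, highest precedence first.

Lund, Ibarra, Sato, Johansson, Vance

By date of presenting credentials (earlier first): Lund and Ibarra (both Sep 6, 2010); then Sato and Johansson (both Sep 23, 2010); then Vance (Oct 24, 2015).
Among Lund and Ibarra, by years accredited (higher first): Lund (15 years) before Ibarra (7 years).
Among Sato and Johansson, by years accredited (higher first): Sato (23 years) before Johansson (15 years).
Full order: Lund, Ibarra, Sato, Johansson, Vance.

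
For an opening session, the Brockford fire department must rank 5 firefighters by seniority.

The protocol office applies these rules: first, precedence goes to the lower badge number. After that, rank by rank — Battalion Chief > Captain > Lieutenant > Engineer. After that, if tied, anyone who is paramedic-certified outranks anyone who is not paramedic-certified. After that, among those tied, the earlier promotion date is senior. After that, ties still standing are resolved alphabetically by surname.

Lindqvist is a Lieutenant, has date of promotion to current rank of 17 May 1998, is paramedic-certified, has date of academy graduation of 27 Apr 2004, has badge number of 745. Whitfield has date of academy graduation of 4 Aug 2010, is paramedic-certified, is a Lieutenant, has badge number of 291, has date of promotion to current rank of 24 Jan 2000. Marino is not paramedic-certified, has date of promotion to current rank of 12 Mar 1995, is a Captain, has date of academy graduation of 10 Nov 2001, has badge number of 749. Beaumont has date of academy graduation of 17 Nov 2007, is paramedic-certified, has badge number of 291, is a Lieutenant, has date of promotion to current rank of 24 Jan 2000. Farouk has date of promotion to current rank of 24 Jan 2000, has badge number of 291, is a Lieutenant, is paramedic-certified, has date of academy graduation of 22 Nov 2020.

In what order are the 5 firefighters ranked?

By badge number (lower first): Beaumont, Farouk and Whitfield (each 291); then Lindqvist (745); then Marino (749).
Beaumont, Farouk and Whitfield are each Lieutenant, so the next rule applies.
Beaumont, Farouk and Whitfield are each paramedic-certified, so the next rule applies.
Beaumont, Farouk and Whitfield all have date of promotion to current rank 24 Jan 2000, so the next rule applies.
Among Beaumont, Farouk and Whitfield, alphabetically by surname: Beaumont before Farouk before Whitfield.
Full order: Beaumont, Farouk, Whitfield, Lindqvist, Marino.

Beaumont, Farouk, Whitfield, Lindqvist, Marino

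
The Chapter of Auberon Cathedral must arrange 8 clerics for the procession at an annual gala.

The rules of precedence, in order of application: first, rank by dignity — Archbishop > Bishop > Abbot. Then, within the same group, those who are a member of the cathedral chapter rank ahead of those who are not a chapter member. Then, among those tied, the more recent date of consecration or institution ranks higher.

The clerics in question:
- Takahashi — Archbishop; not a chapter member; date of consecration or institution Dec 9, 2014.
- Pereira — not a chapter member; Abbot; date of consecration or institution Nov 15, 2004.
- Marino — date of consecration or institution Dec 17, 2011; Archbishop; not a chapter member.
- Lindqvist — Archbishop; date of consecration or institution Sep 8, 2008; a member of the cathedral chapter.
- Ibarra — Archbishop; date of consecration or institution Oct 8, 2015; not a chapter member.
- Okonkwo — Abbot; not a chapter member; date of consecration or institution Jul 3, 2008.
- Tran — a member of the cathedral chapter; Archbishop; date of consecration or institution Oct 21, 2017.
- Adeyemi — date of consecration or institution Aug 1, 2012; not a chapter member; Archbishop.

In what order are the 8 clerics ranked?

By dignity: Tran, Lindqvist, Ibarra, Takahashi, Adeyemi and Marino (Archbishop); then Okonkwo and Pereira (Abbot).
Among Tran, Lindqvist, Ibarra, Takahashi, Adeyemi and Marino, a member of the cathedral chapter before not a chapter member: Tran and Lindqvist (a member of the cathedral chapter) before Ibarra, Takahashi, Adeyemi and Marino (not a chapter member).
Among Tran and Lindqvist, by date of consecration or institution (later first): Tran (Oct 21, 2017) before Lindqvist (Sep 8, 2008).
Among Ibarra, Takahashi, Adeyemi and Marino, by date of consecration or institution (later first): Ibarra (Oct 8, 2015) before Takahashi (Dec 9, 2014) before Adeyemi (Aug 1, 2012) before Marino (Dec 17, 2011).
Okonkwo and Pereira are each not a chapter member, so the next rule applies.
Among Okonkwo and Pereira, by date of consecration or institution (later first): Okonkwo (Jul 3, 2008) before Pereira (Nov 15, 2004).
Full order: Tran, Lindqvist, Ibarra, Takahashi, Adeyemi, Marino, Okonkwo, Pereira.

Tran, Lindqvist, Ibarra, Takahashi, Adeyemi, Marino, Okonkwo, Pereira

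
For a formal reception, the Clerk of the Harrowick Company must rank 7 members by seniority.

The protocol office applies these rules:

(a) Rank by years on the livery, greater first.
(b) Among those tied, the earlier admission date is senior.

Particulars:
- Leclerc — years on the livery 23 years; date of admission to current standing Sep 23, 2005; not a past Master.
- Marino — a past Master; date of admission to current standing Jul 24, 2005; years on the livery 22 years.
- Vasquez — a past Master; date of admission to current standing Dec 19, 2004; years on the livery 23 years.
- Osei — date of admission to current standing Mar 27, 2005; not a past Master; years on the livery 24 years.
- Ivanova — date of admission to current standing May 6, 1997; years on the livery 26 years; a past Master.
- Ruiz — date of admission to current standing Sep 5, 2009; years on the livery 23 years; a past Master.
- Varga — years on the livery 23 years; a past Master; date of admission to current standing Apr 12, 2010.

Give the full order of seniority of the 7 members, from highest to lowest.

Ivanova, Osei, Vasquez, Leclerc, Ruiz, Varga, Marino

By years on the livery (higher first): Ivanova (26 years); then Osei (24 years); then Vasquez, Leclerc, Ruiz and Varga (each 23 years); then Marino (22 years).
Among Vasquez, Leclerc, Ruiz and Varga, by date of admission to current standing (earlier first): Vasquez (Dec 19, 2004) before Leclerc (Sep 23, 2005) before Ruiz (Sep 5, 2009) before Varga (Apr 12, 2010).
Full order: Ivanova, Osei, Vasquez, Leclerc, Ruiz, Varga, Marino.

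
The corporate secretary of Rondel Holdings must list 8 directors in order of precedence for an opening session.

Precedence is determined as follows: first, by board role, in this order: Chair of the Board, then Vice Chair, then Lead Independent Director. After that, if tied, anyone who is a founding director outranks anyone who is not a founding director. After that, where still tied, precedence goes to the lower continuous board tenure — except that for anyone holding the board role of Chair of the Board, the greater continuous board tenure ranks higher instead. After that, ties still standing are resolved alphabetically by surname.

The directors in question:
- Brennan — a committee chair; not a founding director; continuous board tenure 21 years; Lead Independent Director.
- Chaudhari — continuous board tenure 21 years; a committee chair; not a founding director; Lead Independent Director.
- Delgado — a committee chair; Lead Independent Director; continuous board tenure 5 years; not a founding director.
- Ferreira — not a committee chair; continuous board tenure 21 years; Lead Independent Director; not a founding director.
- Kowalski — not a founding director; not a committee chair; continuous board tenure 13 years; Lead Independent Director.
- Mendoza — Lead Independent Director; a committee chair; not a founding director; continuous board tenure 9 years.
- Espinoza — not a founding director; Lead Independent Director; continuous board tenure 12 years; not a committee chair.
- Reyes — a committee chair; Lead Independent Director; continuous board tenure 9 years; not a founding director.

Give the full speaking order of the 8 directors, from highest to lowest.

By board role: Delgado, Mendoza, Reyes, Espinoza, Kowalski, Brennan, Chaudhari and Ferreira (Lead Independent Director).
Delgado, Mendoza, Reyes, Espinoza, Kowalski, Brennan, Chaudhari and Ferreira are each not a founding director, so the next rule applies.
Among Delgado, Mendoza, Reyes, Espinoza, Kowalski, Brennan, Chaudhari and Ferreira, by continuous board tenure (lower first): Delgado (5 years) before Mendoza and Reyes (9 years) before Espinoza (12 years) before Kowalski (13 years) before Brennan, Chaudhari and Ferreira (21 years).
Among Mendoza and Reyes, alphabetically by surname: Mendoza before Reyes.
Among Brennan, Chaudhari and Ferreira, alphabetically by surname: Brennan before Chaudhari before Ferreira.
Full order: Delgado, Mendoza, Reyes, Espinoza, Kowalski, Brennan, Chaudhari, Ferreira.

Delgado, Mendoza, Reyes, Espinoza, Kowalski, Brennan, Chaudhari, Ferreira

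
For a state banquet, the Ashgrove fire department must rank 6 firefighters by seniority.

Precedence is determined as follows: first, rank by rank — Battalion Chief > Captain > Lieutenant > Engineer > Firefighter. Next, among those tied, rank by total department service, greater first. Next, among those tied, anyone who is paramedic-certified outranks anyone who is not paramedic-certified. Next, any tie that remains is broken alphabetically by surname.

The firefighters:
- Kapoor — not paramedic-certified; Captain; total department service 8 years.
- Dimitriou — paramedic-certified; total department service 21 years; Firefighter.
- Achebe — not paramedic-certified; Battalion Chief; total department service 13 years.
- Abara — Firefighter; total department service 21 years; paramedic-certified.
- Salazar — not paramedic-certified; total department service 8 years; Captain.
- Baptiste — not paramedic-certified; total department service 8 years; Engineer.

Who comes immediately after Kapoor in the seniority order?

Salazar

By rank: Achebe (Battalion Chief); then Kapoor and Salazar (Captain); then Baptiste (Engineer); then Abara and Dimitriou (Firefighter).
Kapoor and Salazar both have total department service 8 years, so the next rule applies.
Kapoor and Salazar are each not paramedic-certified, so the next rule applies.
Among Kapoor and Salazar, alphabetically by surname: Kapoor before Salazar.
Abara and Dimitriou both have total department service 21 years, so the next rule applies.
Abara and Dimitriou are each paramedic-certified, so the next rule applies.
Among Abara and Dimitriou, alphabetically by surname: Abara before Dimitriou.
Order: Achebe, Kapoor, Salazar, Baptiste, Abara, Dimitriou.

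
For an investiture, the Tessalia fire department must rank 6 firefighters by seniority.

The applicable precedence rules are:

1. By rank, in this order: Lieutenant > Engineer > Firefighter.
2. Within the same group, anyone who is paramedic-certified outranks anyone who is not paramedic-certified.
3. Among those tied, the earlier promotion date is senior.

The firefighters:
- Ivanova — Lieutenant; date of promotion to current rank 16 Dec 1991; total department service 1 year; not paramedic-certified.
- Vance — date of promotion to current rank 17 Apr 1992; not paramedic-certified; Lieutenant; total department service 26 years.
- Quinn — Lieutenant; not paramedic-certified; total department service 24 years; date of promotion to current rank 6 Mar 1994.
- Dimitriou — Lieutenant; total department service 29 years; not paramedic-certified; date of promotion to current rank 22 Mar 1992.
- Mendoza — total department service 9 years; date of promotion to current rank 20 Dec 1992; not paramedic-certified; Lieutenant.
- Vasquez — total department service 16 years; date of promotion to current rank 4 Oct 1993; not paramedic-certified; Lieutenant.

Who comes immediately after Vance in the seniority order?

Mendoza

By rank: Ivanova, Dimitriou, Vance, Mendoza, Vasquez and Quinn (Lieutenant).
Ivanova, Dimitriou, Vance, Mendoza, Vasquez and Quinn are each not paramedic-certified, so the next rule applies.
Among Ivanova, Dimitriou, Vance, Mendoza, Vasquez and Quinn, by date of promotion to current rank (earlier first): Ivanova (16 Dec 1991) before Dimitriou (22 Mar 1992) before Vance (17 Apr 1992) before Mendoza (20 Dec 1992) before Vasquez (4 Oct 1993) before Quinn (6 Mar 1994).
Order: Ivanova, Dimitriou, Vance, Mendoza, Vasquez, Quinn.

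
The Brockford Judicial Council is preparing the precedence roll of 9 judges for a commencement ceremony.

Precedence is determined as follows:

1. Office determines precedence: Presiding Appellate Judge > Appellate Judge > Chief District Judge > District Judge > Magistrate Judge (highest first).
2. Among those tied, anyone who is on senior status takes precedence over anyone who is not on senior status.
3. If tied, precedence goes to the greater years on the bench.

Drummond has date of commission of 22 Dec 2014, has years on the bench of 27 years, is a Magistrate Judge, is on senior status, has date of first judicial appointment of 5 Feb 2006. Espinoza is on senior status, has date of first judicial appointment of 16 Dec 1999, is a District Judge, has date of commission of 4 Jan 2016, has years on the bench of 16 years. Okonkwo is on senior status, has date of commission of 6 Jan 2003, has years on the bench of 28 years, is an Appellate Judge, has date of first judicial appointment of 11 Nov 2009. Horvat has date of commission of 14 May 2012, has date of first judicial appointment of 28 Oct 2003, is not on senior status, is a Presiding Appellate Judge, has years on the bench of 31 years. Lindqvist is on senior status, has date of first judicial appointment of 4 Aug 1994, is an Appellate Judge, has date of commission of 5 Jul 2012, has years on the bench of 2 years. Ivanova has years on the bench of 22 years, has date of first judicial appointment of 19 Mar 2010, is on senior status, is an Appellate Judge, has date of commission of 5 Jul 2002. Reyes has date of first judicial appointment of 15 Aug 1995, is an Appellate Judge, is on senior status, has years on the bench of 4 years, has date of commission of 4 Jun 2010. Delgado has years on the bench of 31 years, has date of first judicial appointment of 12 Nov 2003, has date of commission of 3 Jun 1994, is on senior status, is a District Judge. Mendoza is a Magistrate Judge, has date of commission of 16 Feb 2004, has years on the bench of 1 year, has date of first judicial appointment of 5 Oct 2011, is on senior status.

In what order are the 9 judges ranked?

By office: Horvat (Presiding Appellate Judge); then Okonkwo, Ivanova, Reyes and Lindqvist (Appellate Judge); then Delgado and Espinoza (District Judge); then Drummond and Mendoza (Magistrate Judge).
Okonkwo, Ivanova, Reyes and Lindqvist are each on senior status, so the next rule applies.
Among Okonkwo, Ivanova, Reyes and Lindqvist, by years on the bench (higher first): Okonkwo (28 years) before Ivanova (22 years) before Reyes (4 years) before Lindqvist (2 years).
Delgado and Espinoza are each on senior status, so the next rule applies.
Among Delgado and Espinoza, by years on the bench (higher first): Delgado (31 years) before Espinoza (16 years).
Drummond and Mendoza are each on senior status, so the next rule applies.
Among Drummond and Mendoza, by years on the bench (higher first): Drummond (27 years) before Mendoza (1 year).
Full order: Horvat, Okonkwo, Ivanova, Reyes, Lindqvist, Delgado, Espinoza, Drummond, Mendoza.

Horvat, Okonkwo, Ivanova, Reyes, Lindqvist, Delgado, Espinoza, Drummond, Mendoza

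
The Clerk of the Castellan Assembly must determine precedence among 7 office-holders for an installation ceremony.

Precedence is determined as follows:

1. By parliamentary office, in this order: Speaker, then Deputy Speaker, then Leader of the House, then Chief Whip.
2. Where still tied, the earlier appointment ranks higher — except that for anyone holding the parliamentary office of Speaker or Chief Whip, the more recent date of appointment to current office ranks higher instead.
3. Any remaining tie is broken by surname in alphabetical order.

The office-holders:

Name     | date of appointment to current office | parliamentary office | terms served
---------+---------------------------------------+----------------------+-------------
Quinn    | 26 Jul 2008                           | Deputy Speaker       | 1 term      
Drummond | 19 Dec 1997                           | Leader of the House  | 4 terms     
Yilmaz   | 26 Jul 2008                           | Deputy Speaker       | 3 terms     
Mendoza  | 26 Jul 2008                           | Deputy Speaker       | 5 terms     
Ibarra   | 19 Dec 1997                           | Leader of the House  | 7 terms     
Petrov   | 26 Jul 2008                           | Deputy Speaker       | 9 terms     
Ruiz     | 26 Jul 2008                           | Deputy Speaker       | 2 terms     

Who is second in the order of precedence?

By parliamentary office: Mendoza, Petrov, Quinn, Ruiz and Yilmaz (Deputy Speaker); then Drummond and Ibarra (Leader of the House).
Mendoza, Petrov, Quinn, Ruiz and Yilmaz all have date of appointment to current office 26 Jul 2008, so the next rule applies.
Among Mendoza, Petrov, Quinn, Ruiz and Yilmaz, alphabetically by surname: Mendoza before Petrov before Quinn before Ruiz before Yilmaz.
Drummond and Ibarra both have date of appointment to current office 19 Dec 1997, so the next rule applies.
Among Drummond and Ibarra, alphabetically by surname: Drummond before Ibarra.
Order: Mendoza, Petrov, Quinn, Ruiz, Yilmaz, Drummond, Ibarra.

Petrov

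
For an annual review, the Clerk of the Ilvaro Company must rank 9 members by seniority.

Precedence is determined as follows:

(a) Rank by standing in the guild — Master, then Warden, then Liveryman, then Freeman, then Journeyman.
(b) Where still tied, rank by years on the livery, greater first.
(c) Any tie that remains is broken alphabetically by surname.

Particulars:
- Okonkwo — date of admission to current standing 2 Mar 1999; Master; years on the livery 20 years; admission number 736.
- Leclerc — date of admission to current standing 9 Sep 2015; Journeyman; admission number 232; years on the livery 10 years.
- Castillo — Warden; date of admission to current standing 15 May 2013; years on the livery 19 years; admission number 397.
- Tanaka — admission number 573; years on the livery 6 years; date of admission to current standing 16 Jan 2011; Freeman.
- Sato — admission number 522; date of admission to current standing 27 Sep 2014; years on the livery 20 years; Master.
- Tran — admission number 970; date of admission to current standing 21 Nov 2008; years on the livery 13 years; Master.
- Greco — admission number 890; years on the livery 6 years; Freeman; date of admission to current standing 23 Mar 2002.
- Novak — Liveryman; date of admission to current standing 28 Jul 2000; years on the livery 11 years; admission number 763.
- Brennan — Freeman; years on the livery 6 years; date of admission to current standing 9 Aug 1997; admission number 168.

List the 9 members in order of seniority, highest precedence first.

Okonkwo, Sato, Tran, Castillo, Novak, Brennan, Greco, Tanaka, Leclerc

By standing in the guild: Okonkwo, Sato and Tran (Master); then Castillo (Warden); then Novak (Liveryman); then Brennan, Greco and Tanaka (Freeman); then Leclerc (Journeyman).
Among Okonkwo, Sato and Tran, by years on the livery (higher first): Okonkwo and Sato (20 years) before Tran (13 years).
Among Okonkwo and Sato, alphabetically by surname: Okonkwo before Sato.
Brennan, Greco and Tanaka all have years on the livery 6 years, so the next rule applies.
Among Brennan, Greco and Tanaka, alphabetically by surname: Brennan before Greco before Tanaka.
Full order: Okonkwo, Sato, Tran, Castillo, Novak, Brennan, Greco, Tanaka, Leclerc.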